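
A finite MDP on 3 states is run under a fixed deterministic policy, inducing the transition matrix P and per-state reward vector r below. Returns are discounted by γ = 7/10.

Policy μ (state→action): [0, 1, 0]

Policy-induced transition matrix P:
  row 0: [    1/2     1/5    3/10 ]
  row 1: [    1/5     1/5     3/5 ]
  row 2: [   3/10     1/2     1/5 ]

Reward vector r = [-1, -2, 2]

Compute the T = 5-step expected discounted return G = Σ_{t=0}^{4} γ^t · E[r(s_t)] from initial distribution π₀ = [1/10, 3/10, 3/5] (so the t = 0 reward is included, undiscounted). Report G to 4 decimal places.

G = 0.0068

t=0: π = [0.1000, 0.3000, 0.6000], E[r] = 0.5000, γ^t·E[r] = 0.500000, running G = 0.500000
t=1: π = [0.2900, 0.3800, 0.3300], E[r] = -0.3900, γ^t·E[r] = -0.273000, running G = 0.227000
t=2: π = [0.3200, 0.2990, 0.3810], E[r] = -0.1560, γ^t·E[r] = -0.076440, running G = 0.150560
t=3: π = [0.3341, 0.3143, 0.3516], E[r] = -0.2595, γ^t·E[r] = -0.089009, running G = 0.061552
t=4: π = [0.3354, 0.3055, 0.3591], E[r] = -0.2281, γ^t·E[r] = -0.054764, running G = 0.006787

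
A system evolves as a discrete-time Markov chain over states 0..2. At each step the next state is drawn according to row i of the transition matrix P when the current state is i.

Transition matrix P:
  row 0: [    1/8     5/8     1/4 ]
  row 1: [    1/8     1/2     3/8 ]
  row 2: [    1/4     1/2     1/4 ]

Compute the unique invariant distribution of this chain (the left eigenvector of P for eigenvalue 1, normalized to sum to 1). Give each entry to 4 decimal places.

π = [0.1644, 0.5205, 0.3151]

Balance equations π_j = Σ_i π_i·P[i][j]:
  π_0 = 1/8·π_0 + 1/8·π_1 + 1/4·π_2
  π_1 = 5/8·π_0 + 1/2·π_1 + 1/2·π_2
  normalize: π_0 + π_1 + π_2 = 1
Solving the linear system gives exactly π = [12/73, 38/73, 23/73].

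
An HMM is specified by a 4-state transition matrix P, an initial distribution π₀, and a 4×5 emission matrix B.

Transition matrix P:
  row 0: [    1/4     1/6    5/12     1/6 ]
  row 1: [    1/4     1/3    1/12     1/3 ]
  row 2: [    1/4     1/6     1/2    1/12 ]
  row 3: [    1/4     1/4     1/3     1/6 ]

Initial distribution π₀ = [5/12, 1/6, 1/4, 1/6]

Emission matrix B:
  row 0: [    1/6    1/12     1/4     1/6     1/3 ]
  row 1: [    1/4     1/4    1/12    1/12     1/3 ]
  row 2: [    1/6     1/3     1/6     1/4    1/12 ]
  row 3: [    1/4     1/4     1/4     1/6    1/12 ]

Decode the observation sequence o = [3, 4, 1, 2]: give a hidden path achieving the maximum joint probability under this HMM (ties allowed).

path = [0, 0, 2, 2]

t=0: δ = [6.944e-02, 1.389e-02, 6.250e-02, 2.778e-02]  (obs o_0=3)
t=1: δ = [5.787e-03, 3.858e-03, 2.604e-03, 9.645e-04]  ψ = [0, 0, 2, 0]  (obs o_1=4)
t=2: δ = [1.206e-04, 3.215e-04, 8.038e-04, 3.215e-04]  ψ = [0, 1, 0, 1]  (obs o_2=1)
t=3: δ = [5.023e-05, 1.116e-05, 6.698e-05, 2.679e-05]  ψ = [2, 2, 2, 1]  (obs o_3=2)
backtrack: best end state = 2; path = [0, 0, 2, 2]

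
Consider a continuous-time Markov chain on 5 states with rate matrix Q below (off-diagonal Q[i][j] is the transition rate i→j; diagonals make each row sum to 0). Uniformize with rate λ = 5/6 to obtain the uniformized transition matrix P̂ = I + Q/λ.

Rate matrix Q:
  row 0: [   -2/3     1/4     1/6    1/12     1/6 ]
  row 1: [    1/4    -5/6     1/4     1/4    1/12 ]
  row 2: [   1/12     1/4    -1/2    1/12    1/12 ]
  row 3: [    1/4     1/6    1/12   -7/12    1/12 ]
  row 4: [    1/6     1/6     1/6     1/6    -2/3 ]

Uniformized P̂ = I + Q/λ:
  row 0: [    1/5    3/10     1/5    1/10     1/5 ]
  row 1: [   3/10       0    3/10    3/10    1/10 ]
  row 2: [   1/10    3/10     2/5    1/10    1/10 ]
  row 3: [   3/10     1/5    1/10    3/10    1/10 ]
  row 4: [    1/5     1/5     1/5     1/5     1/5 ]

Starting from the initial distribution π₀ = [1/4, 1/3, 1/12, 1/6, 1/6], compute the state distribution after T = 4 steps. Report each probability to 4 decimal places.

π = [0.2147, 0.2061, 0.2509, 0.1931, 0.1352]

t=0: π = [0.2500, 0.3333, 0.0833, 0.1667, 0.1667]
t=1: π = [0.2417, 0.1667, 0.2333, 0.2167, 0.1417]
t=2: π = [0.2150, 0.2142, 0.2417, 0.1908, 0.1383]
t=3: π = [0.2163, 0.2028, 0.2507, 0.1948, 0.1353]
t=4: π = [0.2147, 0.2061, 0.2509, 0.1931, 0.1352]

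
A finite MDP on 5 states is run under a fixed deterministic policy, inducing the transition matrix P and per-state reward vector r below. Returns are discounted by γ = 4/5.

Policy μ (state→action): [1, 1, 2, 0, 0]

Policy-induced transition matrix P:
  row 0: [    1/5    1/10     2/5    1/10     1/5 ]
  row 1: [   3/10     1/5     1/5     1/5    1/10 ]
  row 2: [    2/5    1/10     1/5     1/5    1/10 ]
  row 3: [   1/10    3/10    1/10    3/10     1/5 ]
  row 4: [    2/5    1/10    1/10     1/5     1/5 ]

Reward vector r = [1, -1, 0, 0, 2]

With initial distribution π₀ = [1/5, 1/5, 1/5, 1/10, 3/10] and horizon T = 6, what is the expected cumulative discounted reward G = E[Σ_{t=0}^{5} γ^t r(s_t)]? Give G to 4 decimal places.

t=0: π = [0.2000, 0.2000, 0.2000, 0.1000, 0.3000], E[r] = 0.6000, γ^t·E[r] = 0.600000, running G = 0.600000
t=1: π = [0.3100, 0.1400, 0.2000, 0.1900, 0.1600], E[r] = 0.4900, γ^t·E[r] = 0.392000, running G = 0.992000
t=2: π = [0.2670, 0.1520, 0.2270, 0.1880, 0.1660], E[r] = 0.4470, γ^t·E[r] = 0.286080, running G = 1.278080
t=3: π = [0.2750, 0.1528, 0.2180, 0.1921, 0.1621], E[r] = 0.4464, γ^t·E[r] = 0.228557, running G = 1.506637
t=4: π = [0.2721, 0.1537, 0.2196, 0.1917, 0.1629], E[r] = 0.4442, γ^t·E[r] = 0.181957, running G = 1.688593
t=5: π = [0.2727, 0.1537, 0.2190, 0.1920, 0.1627], E[r] = 0.4443, γ^t·E[r] = 0.145598, running G = 1.834192

G = 1.8342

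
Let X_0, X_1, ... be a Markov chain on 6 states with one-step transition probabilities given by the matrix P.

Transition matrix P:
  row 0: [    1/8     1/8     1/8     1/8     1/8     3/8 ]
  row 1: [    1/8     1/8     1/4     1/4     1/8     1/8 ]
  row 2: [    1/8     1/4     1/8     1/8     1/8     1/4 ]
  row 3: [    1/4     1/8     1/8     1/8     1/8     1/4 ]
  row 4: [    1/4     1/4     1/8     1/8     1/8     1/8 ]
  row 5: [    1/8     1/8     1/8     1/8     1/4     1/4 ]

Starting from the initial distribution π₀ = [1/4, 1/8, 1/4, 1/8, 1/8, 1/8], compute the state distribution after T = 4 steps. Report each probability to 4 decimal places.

π = [0.1624, 0.1624, 0.1454, 0.1454, 0.1538, 0.2308]

t=0: π = [0.2500, 0.1250, 0.2500, 0.1250, 0.1250, 0.1250]
t=1: π = [0.1563, 0.1719, 0.1406, 0.1406, 0.1406, 0.2500]
t=2: π = [0.1602, 0.1602, 0.1465, 0.1465, 0.1563, 0.2305]
t=3: π = [0.1628, 0.1628, 0.1450, 0.1450, 0.1538, 0.2305]
t=4: π = [0.1624, 0.1624, 0.1454, 0.1454, 0.1538, 0.2308]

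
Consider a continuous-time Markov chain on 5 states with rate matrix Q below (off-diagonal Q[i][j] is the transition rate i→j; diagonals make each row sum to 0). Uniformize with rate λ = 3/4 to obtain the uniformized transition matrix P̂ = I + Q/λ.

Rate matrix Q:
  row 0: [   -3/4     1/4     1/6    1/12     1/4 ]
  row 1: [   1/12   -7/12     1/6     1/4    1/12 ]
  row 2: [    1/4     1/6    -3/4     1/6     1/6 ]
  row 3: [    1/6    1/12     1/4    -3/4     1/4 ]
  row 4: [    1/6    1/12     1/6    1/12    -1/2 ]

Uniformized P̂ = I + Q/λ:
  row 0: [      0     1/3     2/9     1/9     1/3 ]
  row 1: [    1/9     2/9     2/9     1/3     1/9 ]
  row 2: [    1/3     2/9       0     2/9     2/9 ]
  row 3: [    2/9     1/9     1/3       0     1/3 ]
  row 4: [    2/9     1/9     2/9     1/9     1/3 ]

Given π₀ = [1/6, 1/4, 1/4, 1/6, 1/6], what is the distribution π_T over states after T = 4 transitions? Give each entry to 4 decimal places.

π = [0.1816, 0.1951, 0.1966, 0.1584, 0.2683]

t=0: π = [0.1667, 0.2500, 0.2500, 0.1667, 0.1667]
t=1: π = [0.1852, 0.2037, 0.1852, 0.1759, 0.2500]
t=2: π = [0.1790, 0.1955, 0.2006, 0.1574, 0.2675]
t=3: π = [0.1830, 0.1949, 0.1951, 0.1594, 0.2676]
t=4: π = [0.1816, 0.1951, 0.1966, 0.1584, 0.2683]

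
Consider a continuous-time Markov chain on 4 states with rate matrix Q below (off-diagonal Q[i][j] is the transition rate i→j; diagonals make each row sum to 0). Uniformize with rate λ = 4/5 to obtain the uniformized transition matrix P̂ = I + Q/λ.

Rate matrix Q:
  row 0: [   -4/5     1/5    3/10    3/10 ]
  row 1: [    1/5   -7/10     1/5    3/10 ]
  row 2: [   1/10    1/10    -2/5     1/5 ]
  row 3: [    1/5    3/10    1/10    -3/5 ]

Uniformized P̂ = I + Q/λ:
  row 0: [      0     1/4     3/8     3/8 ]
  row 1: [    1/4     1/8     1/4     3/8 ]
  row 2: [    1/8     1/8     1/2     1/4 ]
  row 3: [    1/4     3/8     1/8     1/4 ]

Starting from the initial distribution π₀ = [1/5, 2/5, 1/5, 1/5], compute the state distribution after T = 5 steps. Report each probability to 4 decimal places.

t=0: π = [0.2000, 0.4000, 0.2000, 0.2000]
t=1: π = [0.1750, 0.2000, 0.3000, 0.3250]
t=2: π = [0.1688, 0.2281, 0.3063, 0.2969]
t=3: π = [0.1695, 0.2203, 0.3105, 0.2996]
t=4: π = [0.1688, 0.2211, 0.3114, 0.2987]
t=5: π = [0.1689, 0.2208, 0.3116, 0.2987]

π = [0.1689, 0.2208, 0.3116, 0.2987]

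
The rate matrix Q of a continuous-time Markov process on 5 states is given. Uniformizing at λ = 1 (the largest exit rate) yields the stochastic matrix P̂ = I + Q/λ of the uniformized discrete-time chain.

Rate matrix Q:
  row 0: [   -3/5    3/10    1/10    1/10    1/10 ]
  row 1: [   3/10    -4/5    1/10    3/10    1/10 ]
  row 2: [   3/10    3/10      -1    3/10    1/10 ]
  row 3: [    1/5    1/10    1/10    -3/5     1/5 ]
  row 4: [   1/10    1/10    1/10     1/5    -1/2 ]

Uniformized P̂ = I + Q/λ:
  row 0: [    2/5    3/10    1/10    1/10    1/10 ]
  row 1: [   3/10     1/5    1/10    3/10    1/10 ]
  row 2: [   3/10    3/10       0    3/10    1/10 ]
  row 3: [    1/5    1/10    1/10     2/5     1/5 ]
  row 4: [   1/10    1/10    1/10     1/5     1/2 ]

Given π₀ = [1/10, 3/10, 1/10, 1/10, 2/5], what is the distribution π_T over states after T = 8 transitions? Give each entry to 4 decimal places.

π = [0.2588, 0.1888, 0.0909, 0.2526, 0.2089]

t=0: π = [0.1000, 0.3000, 0.1000, 0.1000, 0.4000]
t=1: π = [0.2200, 0.1700, 0.0900, 0.2500, 0.2700]
t=2: π = [0.2430, 0.1790, 0.0910, 0.2540, 0.2330]
t=3: π = [0.2523, 0.1847, 0.0909, 0.2535, 0.2186]
t=4: π = [0.2562, 0.1871, 0.0909, 0.2530, 0.2128]
t=5: π = [0.2578, 0.1881, 0.0909, 0.2528, 0.2104]
t=6: π = [0.2584, 0.1885, 0.0909, 0.2527, 0.2094]
t=7: π = [0.2587, 0.1887, 0.0909, 0.2526, 0.2090]
t=8: π = [0.2588, 0.1888, 0.0909, 0.2526, 0.2089]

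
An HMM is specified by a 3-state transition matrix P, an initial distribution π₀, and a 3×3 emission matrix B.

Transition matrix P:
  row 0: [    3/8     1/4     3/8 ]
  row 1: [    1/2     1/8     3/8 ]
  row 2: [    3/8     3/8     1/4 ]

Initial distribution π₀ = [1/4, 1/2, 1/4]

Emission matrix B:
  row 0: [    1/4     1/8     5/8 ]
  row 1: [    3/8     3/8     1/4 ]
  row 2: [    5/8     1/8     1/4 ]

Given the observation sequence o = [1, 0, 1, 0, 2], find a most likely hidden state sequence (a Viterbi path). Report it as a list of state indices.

path = [1, 2, 1, 2, 0]

t=0: δ = [3.125e-02, 1.875e-01, 3.125e-02]  (obs o_0=1)
t=1: δ = [2.344e-02, 8.789e-03, 4.395e-02]  ψ = [1, 1, 1]  (obs o_1=0)
t=2: δ = [2.060e-03, 6.180e-03, 1.373e-03]  ψ = [2, 2, 2]  (obs o_2=1)
t=3: δ = [7.725e-04, 2.897e-04, 1.448e-03]  ψ = [1, 1, 1]  (obs o_3=0)
t=4: δ = [3.395e-04, 1.358e-04, 9.052e-05]  ψ = [2, 2, 2]  (obs o_4=2)
backtrack: best end state = 0; path = [1, 2, 1, 2, 0]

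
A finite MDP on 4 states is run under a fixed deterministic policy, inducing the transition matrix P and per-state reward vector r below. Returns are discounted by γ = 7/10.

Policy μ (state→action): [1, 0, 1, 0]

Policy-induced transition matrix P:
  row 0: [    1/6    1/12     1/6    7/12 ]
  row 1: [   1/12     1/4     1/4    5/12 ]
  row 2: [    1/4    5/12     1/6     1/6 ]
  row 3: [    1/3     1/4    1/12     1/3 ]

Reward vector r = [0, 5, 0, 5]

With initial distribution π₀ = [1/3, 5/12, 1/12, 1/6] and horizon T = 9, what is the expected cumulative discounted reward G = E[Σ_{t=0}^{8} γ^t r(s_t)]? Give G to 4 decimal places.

G = 9.8229

t=0: π = [0.3333, 0.4167, 0.0833, 0.1667], E[r] = 2.9167, γ^t·E[r] = 2.916667, running G = 2.916667
t=1: π = [0.1667, 0.2083, 0.1875, 0.4375], E[r] = 3.2292, γ^t·E[r] = 2.260417, running G = 5.177083
t=2: π = [0.2378, 0.2535, 0.1476, 0.3611], E[r] = 3.0729, γ^t·E[r] = 1.505729, running G = 6.682813
t=3: π = [0.2180, 0.2350, 0.1577, 0.3893], E[r] = 3.1214, γ^t·E[r] = 1.070634, running G = 7.753447
t=4: π = [0.2251, 0.2399, 0.1538, 0.3811], E[r] = 3.1054, γ^t·E[r] = 0.745609, running G = 8.499055
t=5: π = [0.2230, 0.2381, 0.1549, 0.3840], E[r] = 3.1104, γ^t·E[r] = 0.522772, running G = 9.021827
t=6: π = [0.2237, 0.2386, 0.1545, 0.3831], E[r] = 3.1088, γ^t·E[r] = 0.365747, running G = 9.387575
t=7: π = [0.2235, 0.2385, 0.1546, 0.3834], E[r] = 3.1093, γ^t·E[r] = 0.256066, running G = 9.643641
t=8: π = [0.2236, 0.2385, 0.1546, 0.3833], E[r] = 3.1092, γ^t·E[r] = 0.179237, running G = 9.822878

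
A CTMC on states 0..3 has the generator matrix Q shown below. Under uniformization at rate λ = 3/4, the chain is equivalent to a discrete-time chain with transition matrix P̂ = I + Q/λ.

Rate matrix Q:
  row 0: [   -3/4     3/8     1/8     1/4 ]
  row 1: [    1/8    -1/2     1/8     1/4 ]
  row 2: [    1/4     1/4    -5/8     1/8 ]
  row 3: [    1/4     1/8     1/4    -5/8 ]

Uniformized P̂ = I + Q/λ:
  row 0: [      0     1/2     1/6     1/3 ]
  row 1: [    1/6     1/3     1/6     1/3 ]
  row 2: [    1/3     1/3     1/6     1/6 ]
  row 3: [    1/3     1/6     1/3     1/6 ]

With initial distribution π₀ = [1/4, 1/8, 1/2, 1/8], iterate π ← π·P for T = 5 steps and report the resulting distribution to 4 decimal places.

π = [0.2093, 0.3256, 0.2093, 0.2559]

t=0: π = [0.2500, 0.1250, 0.5000, 0.1250]
t=1: π = [0.2292, 0.3542, 0.1875, 0.2292]
t=2: π = [0.1979, 0.3333, 0.2049, 0.2639]
t=3: π = [0.2118, 0.3223, 0.2106, 0.2552]
t=4: π = [0.2090, 0.3261, 0.2092, 0.2557]
t=5: π = [0.2093, 0.3256, 0.2093, 0.2559]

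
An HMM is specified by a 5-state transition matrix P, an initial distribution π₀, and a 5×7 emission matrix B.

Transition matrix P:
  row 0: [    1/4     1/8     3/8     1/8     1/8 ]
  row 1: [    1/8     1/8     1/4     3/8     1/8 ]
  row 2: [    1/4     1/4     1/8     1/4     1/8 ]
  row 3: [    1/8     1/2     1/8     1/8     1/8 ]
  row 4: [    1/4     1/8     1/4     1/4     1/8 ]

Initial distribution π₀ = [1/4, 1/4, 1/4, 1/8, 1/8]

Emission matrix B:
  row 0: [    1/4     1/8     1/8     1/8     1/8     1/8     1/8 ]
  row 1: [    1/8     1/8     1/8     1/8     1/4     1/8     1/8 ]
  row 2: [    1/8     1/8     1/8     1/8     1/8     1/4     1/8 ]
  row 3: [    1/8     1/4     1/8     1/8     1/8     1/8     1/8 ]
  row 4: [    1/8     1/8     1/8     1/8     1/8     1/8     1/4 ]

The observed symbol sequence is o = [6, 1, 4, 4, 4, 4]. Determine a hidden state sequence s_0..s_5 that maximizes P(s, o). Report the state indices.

path = [1, 3, 1, 3, 1, 3]

t=0: δ = [3.125e-02, 3.125e-02, 3.125e-02, 1.562e-02, 3.125e-02]  (obs o_0=6)
t=1: δ = [9.766e-04, 9.766e-04, 1.465e-03, 2.930e-03, 4.883e-04]  ψ = [0, 2, 0, 1, 0]  (obs o_1=1)
t=2: δ = [4.578e-05, 3.662e-04, 4.578e-05, 4.578e-05, 4.578e-05]  ψ = [2, 3, 0, 1, 3]  (obs o_2=4)
t=3: δ = [5.722e-06, 1.144e-05, 1.144e-05, 1.717e-05, 5.722e-06]  ψ = [1, 1, 1, 1, 1]  (obs o_3=4)
t=4: δ = [3.576e-07, 2.146e-06, 3.576e-07, 5.364e-07, 2.682e-07]  ψ = [2, 3, 1, 1, 3]  (obs o_4=4)
t=5: δ = [3.353e-08, 6.706e-08, 6.706e-08, 1.006e-07, 3.353e-08]  ψ = [1, 1, 1, 1, 1]  (obs o_5=4)
backtrack: best end state = 3; path = [1, 3, 1, 3, 1, 3]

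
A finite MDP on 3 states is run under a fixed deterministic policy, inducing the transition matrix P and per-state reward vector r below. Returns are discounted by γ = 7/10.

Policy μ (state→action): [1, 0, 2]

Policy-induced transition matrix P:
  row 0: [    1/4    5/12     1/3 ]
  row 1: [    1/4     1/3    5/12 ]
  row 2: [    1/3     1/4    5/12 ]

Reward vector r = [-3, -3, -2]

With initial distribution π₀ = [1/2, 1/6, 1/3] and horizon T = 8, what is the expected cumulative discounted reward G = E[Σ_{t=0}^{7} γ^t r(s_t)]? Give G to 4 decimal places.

G = -8.2609

t=0: π = [0.5000, 0.1667, 0.3333], E[r] = -2.6667, γ^t·E[r] = -2.666667, running G = -2.666667
t=1: π = [0.2778, 0.3472, 0.3750], E[r] = -2.6250, γ^t·E[r] = -1.837500, running G = -4.504167
t=2: π = [0.2813, 0.3252, 0.3935], E[r] = -2.6065, γ^t·E[r] = -1.277176, running G = -5.781343
t=3: π = [0.2828, 0.3240, 0.3932], E[r] = -2.6068, γ^t·E[r] = -0.894122, running G = -6.675465
t=4: π = [0.2828, 0.3241, 0.3931], E[r] = -2.6069, γ^t·E[r] = -0.625917, running G = -7.301382
t=5: π = [0.2828, 0.3241, 0.3931], E[r] = -2.6069, γ^t·E[r] = -0.438141, running G = -7.739523
t=6: π = [0.2828, 0.3241, 0.3931], E[r] = -2.6069, γ^t·E[r] = -0.306699, running G = -8.046222
t=7: π = [0.2828, 0.3241, 0.3931], E[r] = -2.6069, γ^t·E[r] = -0.214689, running G = -8.260911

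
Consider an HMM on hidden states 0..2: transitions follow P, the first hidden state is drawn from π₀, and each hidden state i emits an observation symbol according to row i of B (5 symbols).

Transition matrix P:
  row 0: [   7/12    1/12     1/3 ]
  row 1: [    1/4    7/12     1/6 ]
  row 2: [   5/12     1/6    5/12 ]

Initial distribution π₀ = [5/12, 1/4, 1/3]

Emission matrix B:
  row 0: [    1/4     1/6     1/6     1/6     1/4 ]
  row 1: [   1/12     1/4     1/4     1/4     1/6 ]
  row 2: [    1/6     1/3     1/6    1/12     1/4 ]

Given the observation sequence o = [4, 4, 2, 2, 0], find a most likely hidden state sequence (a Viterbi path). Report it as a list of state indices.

t=0: δ = [1.042e-01, 4.167e-02, 8.333e-02]  (obs o_0=4)
t=1: δ = [1.519e-02, 4.051e-03, 8.681e-03]  ψ = [0, 1, 0]  (obs o_1=4)
t=2: δ = [1.477e-03, 5.908e-04, 8.439e-04]  ψ = [0, 1, 0]  (obs o_2=2)
t=3: δ = [1.436e-04, 8.615e-05, 8.205e-05]  ψ = [0, 1, 0]  (obs o_3=2)
t=4: δ = [2.094e-05, 4.188e-06, 7.977e-06]  ψ = [0, 1, 0]  (obs o_4=0)
backtrack: best end state = 0; path = [0, 0, 0, 0, 0]

path = [0, 0, 0, 0, 0]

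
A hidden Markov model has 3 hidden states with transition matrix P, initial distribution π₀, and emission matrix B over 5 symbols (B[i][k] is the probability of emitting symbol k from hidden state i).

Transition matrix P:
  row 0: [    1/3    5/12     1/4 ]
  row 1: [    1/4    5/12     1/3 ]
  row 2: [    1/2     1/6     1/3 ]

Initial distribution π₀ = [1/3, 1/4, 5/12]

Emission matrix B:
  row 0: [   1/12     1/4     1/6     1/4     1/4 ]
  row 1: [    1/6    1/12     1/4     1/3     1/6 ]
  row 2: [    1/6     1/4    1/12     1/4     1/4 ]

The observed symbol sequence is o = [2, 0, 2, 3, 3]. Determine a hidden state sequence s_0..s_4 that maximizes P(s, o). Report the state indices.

path = [1, 1, 1, 1, 1]

t=0: δ = [5.556e-02, 6.250e-02, 3.472e-02]  (obs o_0=2)
t=1: δ = [1.543e-03, 4.340e-03, 3.472e-03]  ψ = [0, 1, 1]  (obs o_1=0)
t=2: δ = [2.894e-04, 4.521e-04, 1.206e-04]  ψ = [2, 1, 1]  (obs o_2=2)
t=3: δ = [2.826e-05, 6.279e-05, 3.768e-05]  ψ = [1, 1, 1]  (obs o_3=3)
t=4: δ = [4.710e-06, 8.721e-06, 5.233e-06]  ψ = [2, 1, 1]  (obs o_4=3)
backtrack: best end state = 1; path = [1, 1, 1, 1, 1]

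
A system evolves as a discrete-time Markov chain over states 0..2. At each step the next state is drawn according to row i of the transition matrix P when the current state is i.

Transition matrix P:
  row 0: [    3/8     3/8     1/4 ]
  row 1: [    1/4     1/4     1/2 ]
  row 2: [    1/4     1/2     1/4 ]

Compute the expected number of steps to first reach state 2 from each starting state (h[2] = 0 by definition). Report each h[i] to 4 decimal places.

First-step conditioning: h[2] = 0; for i ≠ 2, h[i] = 1 + Σ_k P[i][k]·h[k].
  h[0] = 1 + 3/8·h[0] + 3/8·h[1]
  h[1] = 1 + 1/4·h[0] + 1/4·h[1]
Solving the 2×2 linear system over states ≠ 2 gives exactly h = [3, 7/3, 0] (h[2] = 0 is the target).

h = [3.0000, 2.3333, 0.0000]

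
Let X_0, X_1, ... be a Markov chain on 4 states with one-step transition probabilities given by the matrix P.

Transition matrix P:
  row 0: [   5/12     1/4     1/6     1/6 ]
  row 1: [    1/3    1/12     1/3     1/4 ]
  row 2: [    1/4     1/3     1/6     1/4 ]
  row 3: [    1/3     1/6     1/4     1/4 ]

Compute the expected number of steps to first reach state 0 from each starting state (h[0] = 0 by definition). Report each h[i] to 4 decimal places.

First-step conditioning: h[0] = 0; for i ≠ 0, h[i] = 1 + Σ_k P[i][k]·h[k].
  h[1] = 1 + 1/12·h[1] + 1/3·h[2] + 1/4·h[3]
  h[2] = 1 + 1/3·h[1] + 1/6·h[2] + 1/4·h[3]
  h[3] = 1 + 1/6·h[1] + 1/4·h[2] + 1/4·h[3]
Solving the 3×3 linear system over states ≠ 0 gives exactly h = [0, 672/209, 720/209, 668/209] (h[0] = 0 is the target).

h = [0.0000, 3.2153, 3.4450, 3.1962]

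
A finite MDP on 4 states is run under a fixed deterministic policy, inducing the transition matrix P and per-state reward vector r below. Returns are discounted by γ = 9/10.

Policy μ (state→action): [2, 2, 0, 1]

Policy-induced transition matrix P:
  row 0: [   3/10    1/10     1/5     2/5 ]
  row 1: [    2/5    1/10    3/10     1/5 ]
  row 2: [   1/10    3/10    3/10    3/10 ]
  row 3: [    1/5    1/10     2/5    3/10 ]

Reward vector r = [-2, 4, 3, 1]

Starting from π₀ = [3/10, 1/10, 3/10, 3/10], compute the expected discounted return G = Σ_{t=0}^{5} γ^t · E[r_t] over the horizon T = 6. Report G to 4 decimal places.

G = 6.2611

t=0: π = [0.3000, 0.1000, 0.3000, 0.3000], E[r] = 1.0000, γ^t·E[r] = 1.000000, running G = 1.000000
t=1: π = [0.2200, 0.1600, 0.3000, 0.3200], E[r] = 1.4200, γ^t·E[r] = 1.278000, running G = 2.278000
t=2: π = [0.2240, 0.1600, 0.3100, 0.3060], E[r] = 1.4280, γ^t·E[r] = 1.156680, running G = 3.434680
t=3: π = [0.2234, 0.1620, 0.3082, 0.3064], E[r] = 1.4322, γ^t·E[r] = 1.044074, running G = 4.478754
t=4: π = [0.2239, 0.1616, 0.3083, 0.3061], E[r] = 1.4298, γ^t·E[r] = 0.938066, running G = 5.416819
t=5: π = [0.2239, 0.1617, 0.3082, 0.3062], E[r] = 1.4298, γ^t·E[r] = 0.844255, running G = 6.261075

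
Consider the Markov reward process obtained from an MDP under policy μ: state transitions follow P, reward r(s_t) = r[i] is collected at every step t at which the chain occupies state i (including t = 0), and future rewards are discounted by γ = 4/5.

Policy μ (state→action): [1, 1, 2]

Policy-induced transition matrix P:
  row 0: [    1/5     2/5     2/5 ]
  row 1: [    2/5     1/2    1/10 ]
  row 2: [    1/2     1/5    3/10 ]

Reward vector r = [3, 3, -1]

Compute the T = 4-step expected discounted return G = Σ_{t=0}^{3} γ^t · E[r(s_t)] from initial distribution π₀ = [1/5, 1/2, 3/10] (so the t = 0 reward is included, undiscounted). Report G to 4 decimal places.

t=0: π = [0.2000, 0.5000, 0.3000], E[r] = 1.8000, γ^t·E[r] = 1.800000, running G = 1.800000
t=1: π = [0.3900, 0.3900, 0.2200], E[r] = 2.1200, γ^t·E[r] = 1.696000, running G = 3.496000
t=2: π = [0.3440, 0.3950, 0.2610], E[r] = 1.9560, γ^t·E[r] = 1.251840, running G = 4.747840
t=3: π = [0.3573, 0.3873, 0.2554], E[r] = 1.9784, γ^t·E[r] = 1.012941, running G = 5.760781

G = 5.7608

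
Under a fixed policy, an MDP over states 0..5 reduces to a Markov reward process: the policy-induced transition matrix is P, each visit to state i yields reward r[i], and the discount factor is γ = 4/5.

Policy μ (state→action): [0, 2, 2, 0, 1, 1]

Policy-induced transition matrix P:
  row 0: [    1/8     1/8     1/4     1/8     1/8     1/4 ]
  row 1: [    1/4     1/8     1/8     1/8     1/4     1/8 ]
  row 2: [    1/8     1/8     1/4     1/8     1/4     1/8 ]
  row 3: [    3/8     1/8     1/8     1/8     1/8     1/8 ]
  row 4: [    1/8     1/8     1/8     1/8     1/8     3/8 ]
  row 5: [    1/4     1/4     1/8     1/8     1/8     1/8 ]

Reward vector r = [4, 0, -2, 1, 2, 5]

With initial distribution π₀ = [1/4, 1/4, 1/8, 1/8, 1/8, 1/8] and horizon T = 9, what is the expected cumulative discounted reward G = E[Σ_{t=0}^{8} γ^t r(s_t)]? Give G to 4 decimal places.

G = 7.9624

t=0: π = [0.2500, 0.2500, 0.1250, 0.1250, 0.1250, 0.1250], E[r] = 1.7500, γ^t·E[r] = 1.750000, running G = 1.750000
t=1: π = [0.2031, 0.1406, 0.1719, 0.1250, 0.1719, 0.1875], E[r] = 1.8750, γ^t·E[r] = 1.500000, running G = 3.250000
t=2: π = [0.1973, 0.1484, 0.1719, 0.1250, 0.1641, 0.1934], E[r] = 1.8652, γ^t·E[r] = 1.193750, running G = 4.443750
t=3: π = [0.1990, 0.1492, 0.1711, 0.1250, 0.1650, 0.1907], E[r] = 1.8621, γ^t·E[r] = 0.953375, running G = 5.397125
t=4: π = [0.1987, 0.1488, 0.1713, 0.1250, 0.1650, 0.1911], E[r] = 1.8631, γ^t·E[r] = 0.763138, running G = 6.160263
t=5: π = [0.1987, 0.1489, 0.1712, 0.1250, 0.1650, 0.1911], E[r] = 1.8630, γ^t·E[r] = 0.610473, running G = 6.770735
t=6: π = [0.1987, 0.1489, 0.1712, 0.1250, 0.1650, 0.1911], E[r] = 1.8630, γ^t·E[r] = 0.488378, running G = 7.259113
t=7: π = [0.1987, 0.1489, 0.1712, 0.1250, 0.1650, 0.1911], E[r] = 1.8630, γ^t·E[r] = 0.390703, running G = 7.649816
t=8: π = [0.1987, 0.1489, 0.1712, 0.1250, 0.1650, 0.1911], E[r] = 1.8630, γ^t·E[r] = 0.312562, running G = 7.962378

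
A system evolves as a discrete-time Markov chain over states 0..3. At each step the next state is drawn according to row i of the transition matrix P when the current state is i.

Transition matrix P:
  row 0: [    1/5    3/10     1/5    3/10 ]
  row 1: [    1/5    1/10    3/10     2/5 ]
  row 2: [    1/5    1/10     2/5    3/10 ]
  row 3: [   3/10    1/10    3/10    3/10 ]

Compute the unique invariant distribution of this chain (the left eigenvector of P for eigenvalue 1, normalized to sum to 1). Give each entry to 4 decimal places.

Balance equations π_j = Σ_i π_i·P[i][j]:
  π_0 = 1/5·π_0 + 1/5·π_1 + 1/5·π_2 + 3/10·π_3
  π_1 = 3/10·π_0 + 1/10·π_1 + 1/10·π_2 + 1/10·π_3
  π_2 = 1/5·π_0 + 3/10·π_1 + 2/5·π_2 + 3/10·π_3
  normalize: π_0 + π_1 + π_2 + π_3 = 1
Solving the linear system gives exactly π = [231/998, 73/499, 307/998, 157/499].

π = [0.2315, 0.1463, 0.3076, 0.3146]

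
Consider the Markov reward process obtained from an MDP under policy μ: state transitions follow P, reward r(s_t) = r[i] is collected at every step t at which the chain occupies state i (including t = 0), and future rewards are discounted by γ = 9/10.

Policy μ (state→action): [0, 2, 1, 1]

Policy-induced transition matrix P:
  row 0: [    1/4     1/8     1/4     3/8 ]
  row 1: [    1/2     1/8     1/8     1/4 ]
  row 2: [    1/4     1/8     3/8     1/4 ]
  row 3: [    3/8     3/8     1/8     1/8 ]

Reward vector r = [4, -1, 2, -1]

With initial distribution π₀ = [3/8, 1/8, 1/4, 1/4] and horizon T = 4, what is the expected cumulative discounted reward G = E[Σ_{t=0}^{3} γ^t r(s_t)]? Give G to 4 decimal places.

G = 4.7905

t=0: π = [0.3750, 0.1250, 0.2500, 0.2500], E[r] = 1.6250, γ^t·E[r] = 1.625000, running G = 1.625000
t=1: π = [0.3125, 0.1875, 0.2344, 0.2656], E[r] = 1.2656, γ^t·E[r] = 1.139063, running G = 2.764063
t=2: π = [0.3301, 0.1914, 0.2227, 0.2559], E[r] = 1.3184, γ^t·E[r] = 1.067871, running G = 3.831934
t=3: π = [0.3298, 0.1890, 0.2219, 0.2593], E[r] = 1.3149, γ^t·E[r] = 0.958592, running G = 4.790526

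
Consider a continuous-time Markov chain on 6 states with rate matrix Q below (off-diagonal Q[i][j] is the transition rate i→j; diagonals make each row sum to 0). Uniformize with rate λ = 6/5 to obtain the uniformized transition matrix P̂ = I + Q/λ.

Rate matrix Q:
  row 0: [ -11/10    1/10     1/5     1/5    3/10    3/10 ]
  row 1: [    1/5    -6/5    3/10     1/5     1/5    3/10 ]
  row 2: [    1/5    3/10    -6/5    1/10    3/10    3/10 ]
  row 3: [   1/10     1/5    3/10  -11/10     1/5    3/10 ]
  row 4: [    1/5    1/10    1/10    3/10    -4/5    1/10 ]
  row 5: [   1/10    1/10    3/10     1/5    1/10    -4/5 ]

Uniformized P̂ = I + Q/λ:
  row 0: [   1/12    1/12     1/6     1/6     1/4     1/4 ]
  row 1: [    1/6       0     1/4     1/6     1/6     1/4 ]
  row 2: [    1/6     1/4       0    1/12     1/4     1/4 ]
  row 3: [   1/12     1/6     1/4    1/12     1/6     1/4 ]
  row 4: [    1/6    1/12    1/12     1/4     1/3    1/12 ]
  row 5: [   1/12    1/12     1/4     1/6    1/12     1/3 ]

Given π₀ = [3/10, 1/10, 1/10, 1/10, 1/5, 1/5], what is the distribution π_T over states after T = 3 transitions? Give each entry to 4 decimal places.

t=0: π = [0.3000, 0.1000, 0.1000, 0.1000, 0.2000, 0.2000]
t=1: π = [0.1167, 0.1000, 0.1667, 0.1667, 0.2167, 0.2333]
t=2: π = [0.1236, 0.1167, 0.1625, 0.1569, 0.2069, 0.2333]
t=3: π = [0.1238, 0.1138, 0.1646, 0.1573, 0.2056, 0.2350]

π = [0.1238, 0.1138, 0.1646, 0.1573, 0.2056, 0.2350]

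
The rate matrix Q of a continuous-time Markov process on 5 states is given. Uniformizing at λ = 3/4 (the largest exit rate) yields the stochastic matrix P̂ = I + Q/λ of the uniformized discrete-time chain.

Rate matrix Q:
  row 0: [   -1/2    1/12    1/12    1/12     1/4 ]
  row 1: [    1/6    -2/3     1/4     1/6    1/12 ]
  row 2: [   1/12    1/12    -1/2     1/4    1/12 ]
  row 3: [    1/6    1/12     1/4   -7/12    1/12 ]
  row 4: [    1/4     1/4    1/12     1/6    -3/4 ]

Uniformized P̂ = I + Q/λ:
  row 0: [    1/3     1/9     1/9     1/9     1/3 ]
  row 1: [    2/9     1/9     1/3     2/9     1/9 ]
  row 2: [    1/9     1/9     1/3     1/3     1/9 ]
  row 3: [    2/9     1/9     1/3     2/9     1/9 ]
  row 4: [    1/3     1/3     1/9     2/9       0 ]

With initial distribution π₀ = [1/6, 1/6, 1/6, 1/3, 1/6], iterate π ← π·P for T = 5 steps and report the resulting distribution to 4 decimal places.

t=0: π = [0.1667, 0.1667, 0.1667, 0.3333, 0.1667]
t=1: π = [0.2407, 0.1481, 0.2593, 0.2222, 0.1296]
t=2: π = [0.2346, 0.1399, 0.2510, 0.2243, 0.1502]
t=3: π = [0.2371, 0.1445, 0.2478, 0.2241, 0.1465]
t=4: π = [0.2373, 0.1437, 0.2481, 0.2234, 0.1475]
t=5: π = [0.2374, 0.1439, 0.2478, 0.2234, 0.1475]

π = [0.2374, 0.1439, 0.2478, 0.2234, 0.1475]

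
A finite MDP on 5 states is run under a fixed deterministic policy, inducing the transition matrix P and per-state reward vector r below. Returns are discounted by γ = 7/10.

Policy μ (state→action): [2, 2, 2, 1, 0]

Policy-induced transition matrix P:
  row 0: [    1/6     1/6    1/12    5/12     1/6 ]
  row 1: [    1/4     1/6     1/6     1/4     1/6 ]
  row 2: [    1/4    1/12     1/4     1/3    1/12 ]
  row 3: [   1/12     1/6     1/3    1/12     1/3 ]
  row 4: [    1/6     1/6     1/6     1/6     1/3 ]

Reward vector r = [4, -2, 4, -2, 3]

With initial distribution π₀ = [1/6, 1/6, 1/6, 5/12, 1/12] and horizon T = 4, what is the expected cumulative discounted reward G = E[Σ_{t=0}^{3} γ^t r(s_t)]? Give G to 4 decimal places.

t=0: π = [0.1667, 0.1667, 0.1667, 0.4167, 0.0833], E[r] = 0.4167, γ^t·E[r] = 0.416667, running G = 0.416667
t=1: π = [0.1597, 0.1528, 0.2361, 0.2153, 0.2361], E[r] = 1.5556, γ^t·E[r] = 1.088889, running G = 1.505556
t=2: π = [0.1811, 0.1470, 0.2089, 0.2407, 0.2222], E[r] = 1.4514, γ^t·E[r] = 0.711181, running G = 2.216736
t=3: π = [0.1763, 0.1493, 0.2091, 0.2390, 0.2264], E[r] = 1.4443, γ^t·E[r] = 0.495395, running G = 2.712131

G = 2.7121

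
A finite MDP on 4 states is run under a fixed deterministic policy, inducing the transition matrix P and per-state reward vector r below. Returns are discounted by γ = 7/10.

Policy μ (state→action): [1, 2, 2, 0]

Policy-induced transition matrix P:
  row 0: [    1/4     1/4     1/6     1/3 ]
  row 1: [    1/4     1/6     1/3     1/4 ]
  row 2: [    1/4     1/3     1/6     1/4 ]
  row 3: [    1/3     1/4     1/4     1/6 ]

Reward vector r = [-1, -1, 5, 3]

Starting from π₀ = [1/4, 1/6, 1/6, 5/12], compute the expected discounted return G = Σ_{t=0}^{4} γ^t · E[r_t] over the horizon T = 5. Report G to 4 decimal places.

t=0: π = [0.2500, 0.1667, 0.1667, 0.4167], E[r] = 1.6667, γ^t·E[r] = 1.666667, running G = 1.666667
t=1: π = [0.2847, 0.2500, 0.2292, 0.2361], E[r] = 1.3194, γ^t·E[r] = 0.923611, running G = 2.590278
t=2: π = [0.2697, 0.2483, 0.2280, 0.2541], E[r] = 1.3843, γ^t·E[r] = 0.678287, running G = 3.268565
t=3: π = [0.2712, 0.2483, 0.2292, 0.2513], E[r] = 1.3805, γ^t·E[r] = 0.473511, running G = 3.742076
t=4: π = [0.2709, 0.2484, 0.2290, 0.2517], E[r] = 1.3806, γ^t·E[r] = 0.331479, running G = 4.073554

G = 4.0736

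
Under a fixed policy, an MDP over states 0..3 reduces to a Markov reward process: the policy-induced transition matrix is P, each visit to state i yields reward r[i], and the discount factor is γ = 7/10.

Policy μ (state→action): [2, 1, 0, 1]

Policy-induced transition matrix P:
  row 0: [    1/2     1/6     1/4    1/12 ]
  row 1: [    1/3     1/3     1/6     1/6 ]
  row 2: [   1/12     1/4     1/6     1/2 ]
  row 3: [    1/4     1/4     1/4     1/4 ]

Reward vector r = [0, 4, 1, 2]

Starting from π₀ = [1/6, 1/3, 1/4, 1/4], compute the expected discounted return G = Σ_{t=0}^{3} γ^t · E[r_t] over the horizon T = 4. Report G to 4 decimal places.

t=0: π = [0.1667, 0.3333, 0.2500, 0.2500], E[r] = 2.0833, γ^t·E[r] = 2.083333, running G = 2.083333
t=1: π = [0.2778, 0.2639, 0.2014, 0.2569], E[r] = 1.7708, γ^t·E[r] = 1.239583, running G = 3.322917
t=2: π = [0.3079, 0.2488, 0.2112, 0.2321], E[r] = 1.6707, γ^t·E[r] = 0.818652, running G = 4.141568
t=3: π = [0.3125, 0.2451, 0.2117, 0.2308], E[r] = 1.6535, γ^t·E[r] = 0.567151, running G = 4.708719

G = 4.7087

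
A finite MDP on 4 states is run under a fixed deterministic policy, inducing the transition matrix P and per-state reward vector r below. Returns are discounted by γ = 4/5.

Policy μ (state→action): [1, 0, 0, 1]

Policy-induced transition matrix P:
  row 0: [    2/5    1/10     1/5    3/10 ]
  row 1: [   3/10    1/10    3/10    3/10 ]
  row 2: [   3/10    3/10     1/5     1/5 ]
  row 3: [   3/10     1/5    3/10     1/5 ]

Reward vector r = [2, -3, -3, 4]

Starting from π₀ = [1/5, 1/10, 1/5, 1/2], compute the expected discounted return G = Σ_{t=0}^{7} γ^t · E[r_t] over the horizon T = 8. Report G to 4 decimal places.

t=0: π = [0.2000, 0.1000, 0.2000, 0.5000], E[r] = 1.5000, γ^t·E[r] = 1.500000, running G = 1.500000
t=1: π = [0.3200, 0.1900, 0.2600, 0.2300], E[r] = 0.2100, γ^t·E[r] = 0.168000, running G = 1.668000
t=2: π = [0.3320, 0.1750, 0.2420, 0.2510], E[r] = 0.4170, γ^t·E[r] = 0.266880, running G = 1.934880
t=3: π = [0.3332, 0.1735, 0.2426, 0.2507], E[r] = 0.4209, γ^t·E[r] = 0.215501, running G = 2.150381
t=4: π = [0.3333, 0.1736, 0.2424, 0.2507], E[r] = 0.4213, γ^t·E[r] = 0.172560, running G = 2.322941
t=5: π = [0.3333, 0.1736, 0.2424, 0.2507], E[r] = 0.4215, γ^t·E[r] = 0.138116, running G = 2.461057
t=6: π = [0.3333, 0.1736, 0.2424, 0.2507], E[r] = 0.4215, γ^t·E[r] = 0.110490, running G = 2.571547
t=7: π = [0.3333, 0.1736, 0.2424, 0.2507], E[r] = 0.4215, γ^t·E[r] = 0.088392, running G = 2.659939

G = 2.6599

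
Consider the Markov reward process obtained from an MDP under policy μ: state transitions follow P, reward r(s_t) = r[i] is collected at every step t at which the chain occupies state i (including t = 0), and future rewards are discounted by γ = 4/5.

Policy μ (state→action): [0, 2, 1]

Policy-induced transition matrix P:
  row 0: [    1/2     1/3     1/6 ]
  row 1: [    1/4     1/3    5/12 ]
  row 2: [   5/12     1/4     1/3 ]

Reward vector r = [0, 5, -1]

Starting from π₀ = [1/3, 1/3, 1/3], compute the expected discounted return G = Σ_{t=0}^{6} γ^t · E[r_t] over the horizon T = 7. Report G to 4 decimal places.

t=0: π = [0.3333, 0.3333, 0.3333], E[r] = 1.3333, γ^t·E[r] = 1.333333, running G = 1.333333
t=1: π = [0.3889, 0.3056, 0.3056], E[r] = 1.2222, γ^t·E[r] = 0.977778, running G = 2.311111
t=2: π = [0.3981, 0.3079, 0.2940], E[r] = 1.2454, γ^t·E[r] = 0.797037, running G = 3.108148
t=3: π = [0.3985, 0.3088, 0.2926], E[r] = 1.2515, γ^t·E[r] = 0.640790, running G = 3.748938
t=4: π = [0.3984, 0.3089, 0.2926], E[r] = 1.2521, γ^t·E[r] = 0.512856, running G = 4.261794
t=5: π = [0.3984, 0.3089, 0.2927], E[r] = 1.2521, γ^t·E[r] = 0.410272, running G = 4.672067
t=6: π = [0.3984, 0.3089, 0.2927], E[r] = 1.2520, γ^t·E[r] = 0.328213, running G = 5.000280

G = 5.0003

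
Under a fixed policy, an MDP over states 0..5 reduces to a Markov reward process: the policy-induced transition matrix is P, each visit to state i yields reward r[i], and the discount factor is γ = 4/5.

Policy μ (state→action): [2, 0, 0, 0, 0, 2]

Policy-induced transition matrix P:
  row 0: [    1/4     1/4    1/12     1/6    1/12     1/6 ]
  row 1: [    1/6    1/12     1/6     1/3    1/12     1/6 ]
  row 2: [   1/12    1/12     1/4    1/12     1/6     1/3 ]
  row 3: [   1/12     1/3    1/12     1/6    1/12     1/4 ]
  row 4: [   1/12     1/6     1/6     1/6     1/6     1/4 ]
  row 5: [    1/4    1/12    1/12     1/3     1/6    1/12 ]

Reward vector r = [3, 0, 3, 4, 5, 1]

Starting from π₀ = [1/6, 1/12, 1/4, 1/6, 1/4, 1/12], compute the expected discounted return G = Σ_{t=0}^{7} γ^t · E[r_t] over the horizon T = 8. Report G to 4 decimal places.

t=0: π = [0.1667, 0.0833, 0.2500, 0.1667, 0.2500, 0.0833], E[r] = 3.2500, γ^t·E[r] = 3.250000, running G = 3.250000
t=1: π = [0.1319, 0.1736, 0.1528, 0.1736, 0.1319, 0.2361], E[r] = 2.4444, γ^t·E[r] = 1.955556, running G = 5.205556
t=2: π = [0.1591, 0.1597, 0.1343, 0.2222, 0.1267, 0.1979], E[r] = 2.6007, γ^t·E[r] = 1.664444, running G = 6.870000
t=3: π = [0.1562, 0.1760, 0.1296, 0.2151, 0.1216, 0.2016], E[r] = 2.5271, γ^t·E[r] = 1.293852, running G = 8.163852
t=4: π = [0.1576, 0.1733, 0.1297, 0.2188, 0.1211, 0.1995], E[r] = 2.5421, γ^t·E[r] = 1.041251, running G = 9.205103
t=5: π = [0.1573, 0.1744, 0.1295, 0.2180, 0.1209, 0.2000], E[r] = 2.5366, γ^t·E[r] = 0.831178, running G = 10.036281
t=6: π = [0.1574, 0.1741, 0.1295, 0.2183, 0.1209, 0.1998], E[r] = 2.5380, γ^t·E[r] = 0.665323, running G = 10.701603
t=7: π = [0.1574, 0.1742, 0.1295, 0.2182, 0.1208, 0.1999], E[r] = 2.5375, γ^t·E[r] = 0.532162, running G = 11.233765

G = 11.2338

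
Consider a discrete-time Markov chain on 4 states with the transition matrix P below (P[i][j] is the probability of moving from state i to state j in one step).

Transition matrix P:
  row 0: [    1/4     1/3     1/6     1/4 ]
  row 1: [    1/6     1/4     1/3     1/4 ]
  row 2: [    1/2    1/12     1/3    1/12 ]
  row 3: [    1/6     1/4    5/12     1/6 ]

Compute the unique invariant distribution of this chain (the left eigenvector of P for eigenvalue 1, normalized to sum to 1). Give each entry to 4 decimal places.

π = [0.2910, 0.2242, 0.3002, 0.1846]

Balance equations π_j = Σ_i π_i·P[i][j]:
  π_0 = 1/4·π_0 + 1/6·π_1 + 1/2·π_2 + 1/6·π_3
  π_1 = 1/3·π_0 + 1/4·π_1 + 1/12·π_2 + 1/4·π_3
  π_2 = 1/6·π_0 + 1/3·π_1 + 1/3·π_2 + 5/12·π_3
  normalize: π_0 + π_1 + π_2 + π_3 = 1
Solving the linear system gives exactly π = [268/921, 413/1842, 553/1842, 170/921].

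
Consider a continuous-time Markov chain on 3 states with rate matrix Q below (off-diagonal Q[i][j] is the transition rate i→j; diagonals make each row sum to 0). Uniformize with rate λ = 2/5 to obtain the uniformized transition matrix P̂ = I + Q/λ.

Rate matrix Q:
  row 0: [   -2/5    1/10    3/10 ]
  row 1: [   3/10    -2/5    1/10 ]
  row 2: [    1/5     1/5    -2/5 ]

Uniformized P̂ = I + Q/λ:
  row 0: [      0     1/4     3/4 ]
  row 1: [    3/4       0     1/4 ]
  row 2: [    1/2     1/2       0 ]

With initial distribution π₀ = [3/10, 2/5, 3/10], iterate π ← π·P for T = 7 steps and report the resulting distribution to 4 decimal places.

t=0: π = [0.3000, 0.4000, 0.3000]
t=1: π = [0.4500, 0.2250, 0.3250]
t=2: π = [0.3313, 0.2750, 0.3938]
t=3: π = [0.4031, 0.2797, 0.3172]
t=4: π = [0.3684, 0.2594, 0.3723]
t=5: π = [0.3807, 0.2782, 0.3411]
t=6: π = [0.3792, 0.2657, 0.3551]
t=7: π = [0.3768, 0.2723, 0.3508]

π = [0.3768, 0.2723, 0.3508]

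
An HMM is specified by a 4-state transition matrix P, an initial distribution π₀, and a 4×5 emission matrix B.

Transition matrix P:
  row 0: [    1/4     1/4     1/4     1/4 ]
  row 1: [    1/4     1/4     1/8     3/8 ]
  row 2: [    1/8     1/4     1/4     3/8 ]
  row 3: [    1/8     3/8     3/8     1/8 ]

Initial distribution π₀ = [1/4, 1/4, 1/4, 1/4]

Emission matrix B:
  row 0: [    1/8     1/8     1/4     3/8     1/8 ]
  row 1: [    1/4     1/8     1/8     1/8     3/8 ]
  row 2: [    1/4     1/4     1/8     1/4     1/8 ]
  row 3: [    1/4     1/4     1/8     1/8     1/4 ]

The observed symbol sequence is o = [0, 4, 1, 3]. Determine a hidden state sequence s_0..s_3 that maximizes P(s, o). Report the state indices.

t=0: δ = [3.125e-02, 6.250e-02, 6.250e-02, 6.250e-02]  (obs o_0=0)
t=1: δ = [1.953e-03, 8.789e-03, 2.930e-03, 5.859e-03]  ψ = [1, 3, 3, 1]  (obs o_1=4)
t=2: δ = [2.747e-04, 2.747e-04, 5.493e-04, 8.240e-04]  ψ = [1, 1, 3, 1]  (obs o_2=1)
t=3: δ = [3.862e-05, 3.862e-05, 7.725e-05, 2.575e-05]  ψ = [3, 3, 3, 2]  (obs o_3=3)
backtrack: best end state = 2; path = [3, 1, 3, 2]

path = [3, 1, 3, 2]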